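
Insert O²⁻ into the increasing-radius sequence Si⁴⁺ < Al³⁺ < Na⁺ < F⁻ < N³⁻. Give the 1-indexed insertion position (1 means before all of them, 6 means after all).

5

These species are isoelectronic with 10 electrons. The only difference is the number of protons: Si⁴⁺ (Z=14), Al³⁺ (Z=13), Na⁺ (Z=11), F⁻ (Z=9), O²⁻ (Z=8), N³⁻ (Z=7). The strongest nuclear pull (Si⁴⁺) gives the smallest ion.
Putting O²⁻ in gives Si⁴⁺ < Al³⁺ < Na⁺ < F⁻ < O²⁻ < N³⁻; it lands at slot 5.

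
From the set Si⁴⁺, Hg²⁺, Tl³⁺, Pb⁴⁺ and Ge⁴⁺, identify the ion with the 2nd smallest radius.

Ge⁴⁺

Si⁴⁺ has 10 e⁻ (Z=14), Ge⁴⁺ has 28 e⁻ (Z=32), Pb⁴⁺ has 78 e⁻ (Z=82), Tl³⁺ has 78 e⁻ (Z=81), Hg²⁺ has 78 e⁻ (Z=80). Si⁴⁺ < Ge⁴⁺ (same group, period 3 vs 4); Ge⁴⁺ < Pb⁴⁺ (same group, period 4 vs 6); Pb⁴⁺ < Tl³⁺ (both 78 e⁻, Z=82>81); Tl³⁺ < Hg²⁺ (isoelectronic, higher Z=81 is smaller).
That gives Si⁴⁺ < Ge⁴⁺ < Pb⁴⁺ < Tl³⁺ < Hg²⁺. From the smallest end, number 2 is Ge⁴⁺.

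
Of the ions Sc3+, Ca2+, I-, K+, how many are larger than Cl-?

First list Z and electron count for each: Sc3+: 18 e⁻, Z=21, Ca2+: 18 e⁻, Z=20, K+: 18 e⁻, Z=19, Cl-: 18 e⁻, Z=17, I-: 54 e⁻, Z=53. Sc3+ < Ca2+ (both 18 e⁻, Z=21>20); Ca2+ < K+ (isoelectronic, higher Z=20 is smaller); K+ < Cl- (both 18 e⁻, Z=19>17); Cl- < I- (same group, period 3 vs 5).
Ordering all of them (including Cl-) by radius gives Sc3+ < Ca2+ < K+ < Cl- < I-. That's 1.

1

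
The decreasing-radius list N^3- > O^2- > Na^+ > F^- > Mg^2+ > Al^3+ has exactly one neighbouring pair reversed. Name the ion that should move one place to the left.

F^-

Compare adjacent ions: Na^+ and F^- share 10 electrons; the higher nuclear charge on Na (Z=11) contracts it more, so Na^+ < F^- — yet in this decreasing list Na^+ sits before F^-. Nothing else is reversed, so F^- should move one place to the left.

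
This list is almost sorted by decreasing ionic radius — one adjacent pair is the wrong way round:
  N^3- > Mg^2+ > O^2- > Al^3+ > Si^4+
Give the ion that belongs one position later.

Mg^2+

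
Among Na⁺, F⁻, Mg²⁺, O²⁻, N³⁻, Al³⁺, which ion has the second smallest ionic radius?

Mg²⁺

Each ion has 10 electrons. The ranking follows nuclear charge in reverse — greater Z gives a smaller radius. Al³⁺ (Z=13), Mg²⁺ (Z=12), Na⁺ (Z=11), F⁻ (Z=9), O²⁻ (Z=8), N³⁻ (Z=7).
Full ascending order: Al³⁺ < Mg²⁺ < Na⁺ < F⁻ < O²⁻ < N³⁻. Counting from the smallest, position 2 is Mg²⁺.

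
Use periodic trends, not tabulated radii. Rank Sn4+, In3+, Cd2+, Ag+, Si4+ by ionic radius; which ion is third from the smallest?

In3+

Work out protons and electrons: Si4+: 10 e⁻, Z=14, Sn4+: 46 e⁻, Z=50, In3+: 46 e⁻, Z=49, Cd2+: 46 e⁻, Z=48, Ag+: 46 e⁻, Z=47. Si4+ < Sn4+ (same group, 2 shells fewer); Sn4+ < In3+ (isoelectronic, higher Z=50 is smaller); In3+ < Cd2+ (isoelectronic, higher Z=49 is smaller); Cd2+ < Ag+ (both 46 e⁻, Z=48>47).
Full ascending order: Si4+ < Sn4+ < In3+ < Cd2+ < Ag+. Counting from the smallest, position 3 is In3+.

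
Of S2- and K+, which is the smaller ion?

K+

These species are isoelectronic with 18 electrons. The only difference is the number of protons: K+ (Z=19), S2- (Z=16). The strongest nuclear pull (K+) gives the smallest ion.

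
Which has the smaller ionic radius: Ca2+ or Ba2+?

Ca2+

Same group, same charge. Going down the group adds an extra shell of electrons, so the ion gets larger: Ca2+ is highest in the group and smallest.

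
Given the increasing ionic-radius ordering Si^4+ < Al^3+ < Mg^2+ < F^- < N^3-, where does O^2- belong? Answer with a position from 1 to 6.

These species are isoelectronic with 10 electrons. The only difference is the number of protons: Si^4+ (Z=14), Al^3+ (Z=13), Mg^2+ (Z=12), F^- (Z=9), O^2- (Z=8), N^3- (Z=7). The strongest nuclear pull (Si^4+) gives the smallest ion.
Merged order: Si^4+ < Al^3+ < Mg^2+ < F^- < O^2- < N^3- — O^2- is number 5.

5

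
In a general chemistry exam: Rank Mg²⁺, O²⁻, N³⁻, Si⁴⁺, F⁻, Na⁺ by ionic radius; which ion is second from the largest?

Each ion has 10 electrons. The ranking follows nuclear charge in reverse — greater Z gives a smaller radius. Si⁴⁺ (Z=14), Mg²⁺ (Z=12), Na⁺ (Z=11), F⁻ (Z=9), O²⁻ (Z=8), N³⁻ (Z=7).
So the order is Si⁴⁺ < Mg²⁺ < Na⁺ < F⁻ < O²⁻ < N³⁻; the 2nd-largest ion is O²⁻.

O²⁻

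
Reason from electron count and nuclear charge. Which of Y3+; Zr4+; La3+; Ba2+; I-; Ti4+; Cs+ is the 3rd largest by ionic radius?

Work out protons and electrons: Ti4+ has 18 e⁻ (Z=22), Zr4+ has 36 e⁻ (Z=40), Y3+ has 36 e⁻ (Z=39), La3+ has 54 e⁻ (Z=57), Ba2+ has 54 e⁻ (Z=56), Cs+ has 54 e⁻ (Z=55), I- has 54 e⁻ (Z=53). Ti4+ < Zr4+ (same group, period 4 vs 5); Zr4+ < Y3+ (isoelectronic, higher Z=40 is smaller); Y3+ < La3+ (same group, 1 shell fewer); La3+ < Ba2+ (both 54 e⁻, Z=57>56); Ba2+ < Cs+ (isoelectronic, higher Z=56 is smaller); Cs+ < I- (isoelectronic, higher Z=55 is smaller).
That gives Ti4+ < Zr4+ < Y3+ < La3+ < Ba2+ < Cs+ < I-. From the largest end, number 3 is Ba2+.

Ba2+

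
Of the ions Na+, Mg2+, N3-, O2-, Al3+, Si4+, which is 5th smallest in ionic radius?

Each ion has 10 electrons. The ranking follows nuclear charge in reverse — greater Z gives a smaller radius. Si4+ (Z=14), Al3+ (Z=13), Mg2+ (Z=12), Na+ (Z=11), O2- (Z=8), N3- (Z=7).
So the order is Si4+ < Al3+ < Mg2+ < Na+ < O2- < N3-; the 5th-smallest ion is O2-.

O2-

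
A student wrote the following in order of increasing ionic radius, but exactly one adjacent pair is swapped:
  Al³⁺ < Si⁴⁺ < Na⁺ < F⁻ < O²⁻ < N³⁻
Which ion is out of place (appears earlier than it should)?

Scanning neighbour by neighbour, only Al³⁺/Si⁴⁺ violates a trend: Si⁴⁺ and Al³⁺ share 10 electrons; the higher nuclear charge on Si (Z=14) contracts it more, so Si⁴⁺ < Al³⁺. That makes Al³⁺ the one sitting a position early relative to where it belongs.

Al³⁺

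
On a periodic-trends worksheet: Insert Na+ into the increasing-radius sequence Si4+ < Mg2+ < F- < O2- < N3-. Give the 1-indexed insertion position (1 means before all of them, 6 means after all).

All of these have 10 electrons (isoelectronic). With the same electron cloud, the ion with the most protons pulls it in tightest. Nuclear charges: Si4+ (Z=14), Mg2+ (Z=12), Na+ (Z=11), F- (Z=9), O2- (Z=8), N3- (Z=7). Highest Z is smallest.
Merged order: Si4+ < Mg2+ < Na+ < F- < O2- < N3- — Na+ is number 3.

3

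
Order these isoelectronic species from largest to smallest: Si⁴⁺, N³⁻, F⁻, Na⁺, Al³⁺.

N³⁻ > F⁻ > Na⁺ > Al³⁺ > Si⁴⁺

Isoelectronic series (10 e⁻ each). Size is set by nuclear charge: more protons means a smaller ion. Si⁴⁺ (Z=14), Al³⁺ (Z=13), Na⁺ (Z=11), F⁻ (Z=9), N³⁻ (Z=7).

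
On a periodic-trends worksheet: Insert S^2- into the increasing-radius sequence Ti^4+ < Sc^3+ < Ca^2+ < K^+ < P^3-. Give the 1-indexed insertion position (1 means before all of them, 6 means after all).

5

These species are isoelectronic with 18 electrons. The only difference is the number of protons: Ti^4+ (Z=22), Sc^3+ (Z=21), Ca^2+ (Z=20), K^+ (Z=19), S^2- (Z=16), P^3- (Z=15). The strongest nuclear pull (Ti^4+) gives the smallest ion.
With S^2- included the full order is Ti^4+ < Sc^3+ < Ca^2+ < K^+ < S^2- < P^3-, so it takes position 5.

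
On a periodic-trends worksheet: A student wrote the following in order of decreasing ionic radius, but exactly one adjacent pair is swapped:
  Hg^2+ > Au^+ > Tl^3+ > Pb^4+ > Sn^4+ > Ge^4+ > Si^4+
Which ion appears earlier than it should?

Hg^2+

Check each adjacent pair. Hg^2+ and Au^+ are reversed: both have 78 electrons but Z(Hg)=80 > Z(Au)=79, so Hg^2+ should be the smaller of the two. No other neighbouring pair contradicts the periodic trends, so Hg^2+ is the ion listed too early.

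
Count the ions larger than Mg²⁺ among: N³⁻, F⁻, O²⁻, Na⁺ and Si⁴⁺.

4

Isoelectronic series (10 e⁻ each). Size is set by nuclear charge: more protons means a smaller ion. Si⁴⁺ (Z=14), Mg²⁺ (Z=12), Na⁺ (Z=11), F⁻ (Z=9), O²⁻ (Z=8), N³⁻ (Z=7).
Relative to Mg²⁺, the ions that are larger are Na⁺, F⁻, O²⁻, N³⁻. That's 4.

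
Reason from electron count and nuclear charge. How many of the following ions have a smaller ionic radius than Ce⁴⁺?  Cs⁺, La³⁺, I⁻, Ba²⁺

0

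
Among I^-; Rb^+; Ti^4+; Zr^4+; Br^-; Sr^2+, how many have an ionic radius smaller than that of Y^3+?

Tabulating Z and e⁻: Ti^4+ (Z=22, 18 e⁻), Zr^4+ (Z=40, 36 e⁻), Y^3+ (Z=39, 36 e⁻), Sr^2+ (Z=38, 36 e⁻), Rb^+ (Z=37, 36 e⁻), Br^- (Z=35, 36 e⁻), I^- (Z=53, 54 e⁻). Ti^4+ < Zr^4+ (same group, 1 shell fewer); Zr^4+ < Y^3+ (both 36 e⁻, Z=40>39); Y^3+ < Sr^2+ (isoelectronic, higher Z=39 is smaller); Sr^2+ < Rb^+ (both 36 e⁻, Z=38>37); Rb^+ < Br^- (isoelectronic, higher Z=37 is smaller); Br^- < I^- (same group, period 4 vs 5).
Relative to Y^3+, the ions that are smaller are Ti^4+, Zr^4+. So 2 are smaller.

2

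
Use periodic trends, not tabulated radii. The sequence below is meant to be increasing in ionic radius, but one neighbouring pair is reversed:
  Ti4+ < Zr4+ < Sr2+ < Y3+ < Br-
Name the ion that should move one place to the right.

Sr2+

Compare adjacent ions: both have 36 electrons but Z(Y)=39 > Z(Sr)=38, so Y3+ should be the smaller of the two — yet in this increasing list Sr2+ sits before Y3+. Nothing else is reversed, so Sr2+ should move one place to the right.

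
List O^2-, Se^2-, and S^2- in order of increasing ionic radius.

These ions sit in one column with identical charge. Each step down the periodic table adds a principal shell, increasing the radius.

O^2- < S^2- < Se^2-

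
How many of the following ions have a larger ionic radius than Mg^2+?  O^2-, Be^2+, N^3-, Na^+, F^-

4

Tabulating Z and e⁻: Be^2+: 2 e⁻, Z=4, Mg^2+: 10 e⁻, Z=12, Na^+: 10 e⁻, Z=11, F^-: 10 e⁻, Z=9, O^2-: 10 e⁻, Z=8, N^3-: 10 e⁻, Z=7. Be^2+ < Mg^2+ (same group, period 2 vs 3); Mg^2+ < Na^+ (both 10 e⁻, Z=12>11); Na^+ < F^- (both 10 e⁻, Z=11>9); F^- < O^2- (both 10 e⁻, Z=9>8); O^2- < N^3- (isoelectronic, higher Z=8 is smaller).
Placing each against Mg^2+: smaller — Be^2+; larger — Na^+, F^-, O^2-, N^3-. Count: 4.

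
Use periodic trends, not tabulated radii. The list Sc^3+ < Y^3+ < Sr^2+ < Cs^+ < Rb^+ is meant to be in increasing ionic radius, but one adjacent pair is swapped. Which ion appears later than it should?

Check each adjacent pair. Cs^+ and Rb^+ are reversed: same group and charge — period 5 sits above period 6, so Rb^+ is smaller. No other neighbouring pair contradicts the periodic trends, so Rb^+ is the ion listed too late.

Rb^+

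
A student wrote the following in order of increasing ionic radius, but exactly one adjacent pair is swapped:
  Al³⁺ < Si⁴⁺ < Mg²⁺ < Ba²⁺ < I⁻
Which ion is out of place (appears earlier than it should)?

Al³⁺

Check each adjacent pair. Al³⁺ and Si⁴⁺ are reversed: Si⁴⁺ and Al³⁺ share 10 electrons; the higher nuclear charge on Si (Z=14) contracts it more, so Si⁴⁺ < Al³⁺. No other neighbouring pair contradicts the periodic trends, so Al³⁺ is the ion listed too early.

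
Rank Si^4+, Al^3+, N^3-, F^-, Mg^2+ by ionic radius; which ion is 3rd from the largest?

Mg^2+

Each ion has 10 electrons. The ranking follows nuclear charge in reverse — greater Z gives a smaller radius. Si^4+ (Z=14), Al^3+ (Z=13), Mg^2+ (Z=12), F^- (Z=9), N^3- (Z=7).
Ordering: Si^4+ < Al^3+ < Mg^2+ < F^- < N^3-. The 3rd largest is Mg^2+.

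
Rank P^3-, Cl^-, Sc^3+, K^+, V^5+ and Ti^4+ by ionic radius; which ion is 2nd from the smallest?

Isoelectronic series (18 e⁻ each). Size is set by nuclear charge: more protons means a smaller ion. V^5+ (Z=23), Ti^4+ (Z=22), Sc^3+ (Z=21), K^+ (Z=19), Cl^- (Z=17), P^3- (Z=15).
That gives V^5+ < Ti^4+ < Sc^3+ < K^+ < Cl^- < P^3-. From the smallest end, number 2 is Ti^4+.

Ti^4+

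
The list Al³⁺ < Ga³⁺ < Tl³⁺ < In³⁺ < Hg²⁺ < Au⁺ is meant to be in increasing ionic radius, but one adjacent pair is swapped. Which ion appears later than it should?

The pair Tl³⁺, In³⁺ is the wrong way round — In³⁺ and Tl³⁺ are in one column with the same charge; the lighter period-5 ion has one fewer shell and is smaller. All other adjacent pairs agree with periodic trends, so In³⁺ is the misplaced ion.

In³⁺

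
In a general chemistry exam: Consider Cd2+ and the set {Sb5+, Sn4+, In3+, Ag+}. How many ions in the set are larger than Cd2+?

Isoelectronic series (46 e⁻ each). Size is set by nuclear charge: more protons means a smaller ion. Sb5+ (Z=51), Sn4+ (Z=50), In3+ (Z=49), Cd2+ (Z=48), Ag+ (Z=47).
Ordering all of them (including Cd2+) by radius gives Sb5+ < Sn4+ < In3+ < Cd2+ < Ag+. So 1 is larger.

1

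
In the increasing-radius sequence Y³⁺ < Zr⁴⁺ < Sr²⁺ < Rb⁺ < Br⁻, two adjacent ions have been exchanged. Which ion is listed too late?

Zr⁴⁺

The pair Y³⁺, Zr⁴⁺ is the wrong way round — Zr⁴⁺ and Y³⁺ share 36 electrons; the higher nuclear charge on Zr (Z=40) contracts it more, so Zr⁴⁺ < Y³⁺. All other adjacent pairs agree with periodic trends, so Zr⁴⁺ is the misplaced ion.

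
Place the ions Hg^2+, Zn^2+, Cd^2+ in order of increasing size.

All are in the same group with charge +2. Radius grows down the group as n (the outermost shell) increases.

Zn^2+ < Cd^2+ < Hg^2+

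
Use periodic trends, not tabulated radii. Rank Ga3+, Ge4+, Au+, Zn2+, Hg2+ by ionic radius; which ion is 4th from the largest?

Work out protons and electrons: Ge4+ has 28 e⁻ (Z=32), Ga3+ has 28 e⁻ (Z=31), Zn2+ has 28 e⁻ (Z=30), Hg2+ has 78 e⁻ (Z=80), Au+ has 78 e⁻ (Z=79). Ge4+ < Ga3+ (isoelectronic, higher Z=32 is smaller); Ga3+ < Zn2+ (both 28 e⁻, Z=31>30); Zn2+ < Hg2+ (same group, period 4 vs 6); Hg2+ < Au+ (both 78 e⁻, Z=80>79).
Full ascending order: Ge4+ < Ga3+ < Zn2+ < Hg2+ < Au+. Counting from the largest, position 4 is Ga3+.

Ga3+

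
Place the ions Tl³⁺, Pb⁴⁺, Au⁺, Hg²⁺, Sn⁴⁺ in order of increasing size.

First list Z and electron count for each: Sn⁴⁺: 46 e⁻, Z=50, Pb⁴⁺: 78 e⁻, Z=82, Tl³⁺: 78 e⁻, Z=81, Hg²⁺: 78 e⁻, Z=80, Au⁺: 78 e⁻, Z=79. Sn⁴⁺ < Pb⁴⁺ (same group, period 5 vs 6); Pb⁴⁺ < Tl³⁺ (isoelectronic, higher Z=82 is smaller); Tl³⁺ < Hg²⁺ (both 78 e⁻, Z=81>80); Hg²⁺ < Au⁺ (both 78 e⁻, Z=80>79).

Sn⁴⁺ < Pb⁴⁺ < Tl³⁺ < Hg²⁺ < Au⁺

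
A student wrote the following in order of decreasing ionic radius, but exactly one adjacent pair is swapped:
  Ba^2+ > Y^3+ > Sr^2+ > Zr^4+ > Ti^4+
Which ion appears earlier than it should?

Y^3+

The pair Y^3+, Sr^2+ is the wrong way round — Y^3+ and Sr^2+ share 36 electrons; the higher nuclear charge on Y (Z=39) contracts it more, so Y^3+ < Sr^2+. All other adjacent pairs agree with periodic trends, so Y^3+ is the misplaced ion.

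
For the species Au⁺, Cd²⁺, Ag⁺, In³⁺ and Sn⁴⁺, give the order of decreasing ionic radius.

Au⁺ > Ag⁺ > Cd²⁺ > In³⁺ > Sn⁴⁺

Tabulating Z and e⁻: Sn⁴⁺ has 46 e⁻ (Z=50), In³⁺ has 46 e⁻ (Z=49), Cd²⁺ has 46 e⁻ (Z=48), Ag⁺ has 46 e⁻ (Z=47), Au⁺ has 78 e⁻ (Z=79). Sn⁴⁺ < In³⁺ (both 46 e⁻, Z=50>49); In³⁺ < Cd²⁺ (both 46 e⁻, Z=49>48); Cd²⁺ < Ag⁺ (both 46 e⁻, Z=48>47); Ag⁺ < Au⁺ (same group, period 5 vs 6).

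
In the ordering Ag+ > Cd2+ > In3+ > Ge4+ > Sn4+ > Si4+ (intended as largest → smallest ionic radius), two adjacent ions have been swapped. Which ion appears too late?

Sn4+

The pair Ge4+, Sn4+ is the wrong way round — both in group 14 with the same charge; Ge4+ (period 4) has the smaller radius. All other adjacent pairs agree with periodic trends, so Sn4+ is the misplaced ion.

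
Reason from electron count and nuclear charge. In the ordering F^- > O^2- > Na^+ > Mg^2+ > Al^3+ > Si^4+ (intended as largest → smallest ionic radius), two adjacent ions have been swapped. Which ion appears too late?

Scanning neighbour by neighbour, only F^-/O^2- violates a trend: F^- and O^2- share 10 electrons; the higher nuclear charge on F (Z=9) contracts it more, so F^- < O^2-. That makes O^2- the one sitting a position late relative to where it belongs.

O^2-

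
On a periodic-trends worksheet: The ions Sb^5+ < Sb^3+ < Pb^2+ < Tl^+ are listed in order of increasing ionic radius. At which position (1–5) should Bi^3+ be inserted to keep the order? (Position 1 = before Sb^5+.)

3

Work out protons and electrons: Sb^5+ (Z=51, 46 e⁻), Sb^3+ (Z=51, 48 e⁻), Bi^3+ (Z=83, 80 e⁻), Pb^2+ (Z=82, 80 e⁻), Tl^+ (Z=81, 80 e⁻). Sb^5+ < Sb^3+ (same element, +5 vs +3); Sb^3+ < Bi^3+ (same group, 1 shell fewer); Bi^3+ < Pb^2+ (isoelectronic, higher Z=83 is smaller); Pb^2+ < Tl^+ (isoelectronic, higher Z=82 is smaller).
Merged order: Sb^5+ < Sb^3+ < Bi^3+ < Pb^2+ < Tl^+ — Bi^3+ is number 3.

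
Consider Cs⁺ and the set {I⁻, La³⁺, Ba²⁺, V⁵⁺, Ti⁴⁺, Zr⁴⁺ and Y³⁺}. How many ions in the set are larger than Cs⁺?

1

Electron counts and nuclear charges: V⁵⁺ has 18 e⁻ (Z=23), Ti⁴⁺ has 18 e⁻ (Z=22), Zr⁴⁺ has 36 e⁻ (Z=40), Y³⁺ has 36 e⁻ (Z=39), La³⁺ has 54 e⁻ (Z=57), Ba²⁺ has 54 e⁻ (Z=56), Cs⁺ has 54 e⁻ (Z=55), I⁻ has 54 e⁻ (Z=53). V⁵⁺ < Ti⁴⁺ (isoelectronic, higher Z=23 is smaller); Ti⁴⁺ < Zr⁴⁺ (same group, 1 shell fewer); Zr⁴⁺ < Y³⁺ (both 36 e⁻, Z=40>39); Y³⁺ < La³⁺ (same group, period 5 vs 6); La³⁺ < Ba²⁺ (both 54 e⁻, Z=57>56); Ba²⁺ < Cs⁺ (both 54 e⁻, Z=56>55); Cs⁺ < I⁻ (isoelectronic, higher Z=55 is smaller).
Relative to Cs⁺, the ions that are larger are I⁻. Count: 1.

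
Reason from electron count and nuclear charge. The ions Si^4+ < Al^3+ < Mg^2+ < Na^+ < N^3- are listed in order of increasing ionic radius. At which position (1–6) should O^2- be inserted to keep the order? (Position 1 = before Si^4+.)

5

Isoelectronic series (10 e⁻ each). Size is set by nuclear charge: more protons means a smaller ion. Si^4+ (Z=14), Al^3+ (Z=13), Mg^2+ (Z=12), Na^+ (Z=11), O^2- (Z=8), N^3- (Z=7).
Merged order: Si^4+ < Al^3+ < Mg^2+ < Na^+ < O^2- < N^3- — O^2- is number 5.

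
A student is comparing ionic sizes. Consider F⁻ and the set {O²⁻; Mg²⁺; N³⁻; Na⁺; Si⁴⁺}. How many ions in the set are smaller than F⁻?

3

Each ion has 10 electrons. The ranking follows nuclear charge in reverse — greater Z gives a smaller radius. Si⁴⁺ (Z=14), Mg²⁺ (Z=12), Na⁺ (Z=11), F⁻ (Z=9), O²⁻ (Z=8), N³⁻ (Z=7).
Relative to F⁻, the ions that are smaller are Si⁴⁺, Mg²⁺, Na⁺. That's 3.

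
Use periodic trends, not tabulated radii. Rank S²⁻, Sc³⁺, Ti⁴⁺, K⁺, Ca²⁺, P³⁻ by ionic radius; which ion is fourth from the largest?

Ca²⁺

These species are isoelectronic with 18 electrons. The only difference is the number of protons: Ti⁴⁺ (Z=22), Sc³⁺ (Z=21), Ca²⁺ (Z=20), K⁺ (Z=19), S²⁻ (Z=16), P³⁻ (Z=15). The strongest nuclear pull (Ti⁴⁺) gives the smallest ion.
That gives Ti⁴⁺ < Sc³⁺ < Ca²⁺ < K⁺ < S²⁻ < P³⁻. From the largest end, number 4 is Ca²⁺.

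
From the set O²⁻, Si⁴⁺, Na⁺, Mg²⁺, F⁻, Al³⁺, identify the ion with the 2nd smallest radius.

Al³⁺

These species are isoelectronic with 10 electrons. The only difference is the number of protons: Si⁴⁺ (Z=14), Al³⁺ (Z=13), Mg²⁺ (Z=12), Na⁺ (Z=11), F⁻ (Z=9), O²⁻ (Z=8). The strongest nuclear pull (Si⁴⁺) gives the smallest ion.
That gives Si⁴⁺ < Al³⁺ < Mg²⁺ < Na⁺ < F⁻ < O²⁻. From the smallest end, number 2 is Al³⁺.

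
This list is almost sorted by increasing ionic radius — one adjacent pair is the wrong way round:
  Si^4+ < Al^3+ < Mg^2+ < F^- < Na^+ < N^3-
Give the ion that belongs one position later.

F^-

Scanning neighbour by neighbour, only F^-/Na^+ violates a trend: both have 10 electrons but Z(Na)=11 > Z(F)=9, so Na^+ should be the smaller of the two. That makes F^- the one sitting a position early relative to where it belongs.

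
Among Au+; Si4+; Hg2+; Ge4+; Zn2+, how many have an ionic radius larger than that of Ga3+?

Si4+: 10 e⁻, Z=14, Ge4+: 28 e⁻, Z=32, Ga3+: 28 e⁻, Z=31, Zn2+: 28 e⁻, Z=30, Hg2+: 78 e⁻, Z=80, Au+: 78 e⁻, Z=79. Si4+ < Ge4+ (same group, period 3 vs 4); Ge4+ < Ga3+ (both 28 e⁻, Z=32>31); Ga3+ < Zn2+ (both 28 e⁻, Z=31>30); Zn2+ < Hg2+ (same group, 2 shells fewer); Hg2+ < Au+ (both 78 e⁻, Z=80>79).
Overall: Si4+ < Ge4+ < Ga3+ < Zn2+ < Hg2+ < Au+. Ga3+ has 2 below it and 3 above. That's 3.

3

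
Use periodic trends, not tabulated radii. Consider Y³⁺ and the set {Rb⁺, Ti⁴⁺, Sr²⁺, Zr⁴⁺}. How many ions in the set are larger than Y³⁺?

Electron counts and nuclear charges: Ti⁴⁺ (Z=22, 18 e⁻), Zr⁴⁺ (Z=40, 36 e⁻), Y³⁺ (Z=39, 36 e⁻), Sr²⁺ (Z=38, 36 e⁻), Rb⁺ (Z=37, 36 e⁻). Ti⁴⁺ < Zr⁴⁺ (same group, 1 shell fewer); Zr⁴⁺ < Y³⁺ (isoelectronic, higher Z=40 is smaller); Y³⁺ < Sr²⁺ (both 36 e⁻, Z=39>38); Sr²⁺ < Rb⁺ (isoelectronic, higher Z=38 is smaller).
Placing each against Y³⁺: smaller — Ti⁴⁺, Zr⁴⁺; larger — Sr²⁺, Rb⁺. So 2 are larger.

2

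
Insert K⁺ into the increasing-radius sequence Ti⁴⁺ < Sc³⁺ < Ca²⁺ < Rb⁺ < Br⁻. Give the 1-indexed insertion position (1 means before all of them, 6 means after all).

Tabulating Z and e⁻: Ti⁴⁺ has 18 e⁻ (Z=22), Sc³⁺ has 18 e⁻ (Z=21), Ca²⁺ has 18 e⁻ (Z=20), K⁺ has 18 e⁻ (Z=19), Rb⁺ has 36 e⁻ (Z=37), Br⁻ has 36 e⁻ (Z=35). Ti⁴⁺ < Sc³⁺ (both 18 e⁻, Z=22>21); Sc³⁺ < Ca²⁺ (both 18 e⁻, Z=21>20); Ca²⁺ < K⁺ (isoelectronic, higher Z=20 is smaller); K⁺ < Rb⁺ (same group, 1 shell fewer); Rb⁺ < Br⁻ (both 36 e⁻, Z=37>35).
With K⁺ included the full order is Ti⁴⁺ < Sc³⁺ < Ca²⁺ < K⁺ < Rb⁺ < Br⁻, so it takes position 4.

4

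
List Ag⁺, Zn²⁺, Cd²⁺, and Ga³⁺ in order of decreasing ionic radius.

Ag⁺ > Cd²⁺ > Zn²⁺ > Ga³⁺

Ga³⁺ has 28 e⁻ (Z=31), Zn²⁺ has 28 e⁻ (Z=30), Cd²⁺ has 46 e⁻ (Z=48), Ag⁺ has 46 e⁻ (Z=47). Ga³⁺ < Zn²⁺ (isoelectronic, higher Z=31 is smaller); Zn²⁺ < Cd²⁺ (same group, period 4 vs 5); Cd²⁺ < Ag⁺ (isoelectronic, higher Z=48 is smaller).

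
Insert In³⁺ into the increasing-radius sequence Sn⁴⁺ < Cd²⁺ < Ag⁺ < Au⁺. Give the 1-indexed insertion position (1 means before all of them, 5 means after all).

2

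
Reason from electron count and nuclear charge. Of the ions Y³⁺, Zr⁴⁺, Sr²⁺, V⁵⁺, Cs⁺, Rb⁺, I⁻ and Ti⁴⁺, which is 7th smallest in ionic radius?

Cs⁺

V⁵⁺ (Z=23, 18 e⁻), Ti⁴⁺ (Z=22, 18 e⁻), Zr⁴⁺ (Z=40, 36 e⁻), Y³⁺ (Z=39, 36 e⁻), Sr²⁺ (Z=38, 36 e⁻), Rb⁺ (Z=37, 36 e⁻), Cs⁺ (Z=55, 54 e⁻), I⁻ (Z=53, 54 e⁻). V⁵⁺ < Ti⁴⁺ (both 18 e⁻, Z=23>22); Ti⁴⁺ < Zr⁴⁺ (same group, 1 shell fewer); Zr⁴⁺ < Y³⁺ (both 36 e⁻, Z=40>39); Y³⁺ < Sr²⁺ (both 36 e⁻, Z=39>38); Sr²⁺ < Rb⁺ (both 36 e⁻, Z=38>37); Rb⁺ < Cs⁺ (same group, period 5 vs 6); Cs⁺ < I⁻ (isoelectronic, higher Z=55 is smaller).
Ordering: V⁵⁺ < Ti⁴⁺ < Zr⁴⁺ < Y³⁺ < Sr²⁺ < Rb⁺ < Cs⁺ < I⁻. The 7th smallest is Cs⁺.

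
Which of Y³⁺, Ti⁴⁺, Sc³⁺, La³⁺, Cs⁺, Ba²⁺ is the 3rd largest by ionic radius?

Electron counts and nuclear charges: Ti⁴⁺ has 18 e⁻ (Z=22), Sc³⁺ has 18 e⁻ (Z=21), Y³⁺ has 36 e⁻ (Z=39), La³⁺ has 54 e⁻ (Z=57), Ba²⁺ has 54 e⁻ (Z=56), Cs⁺ has 54 e⁻ (Z=55). Ti⁴⁺ < Sc³⁺ (both 18 e⁻, Z=22>21); Sc³⁺ < Y³⁺ (same group, 1 shell fewer); Y³⁺ < La³⁺ (same group, 1 shell fewer); La³⁺ < Ba²⁺ (isoelectronic, higher Z=57 is smaller); Ba²⁺ < Cs⁺ (both 54 e⁻, Z=56>55).
Full ascending order: Ti⁴⁺ < Sc³⁺ < Y³⁺ < La³⁺ < Ba²⁺ < Cs⁺. Counting from the largest, position 3 is La³⁺.

La³⁺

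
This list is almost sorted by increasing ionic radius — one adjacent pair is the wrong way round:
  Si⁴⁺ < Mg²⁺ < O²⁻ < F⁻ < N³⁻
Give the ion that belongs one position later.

O²⁻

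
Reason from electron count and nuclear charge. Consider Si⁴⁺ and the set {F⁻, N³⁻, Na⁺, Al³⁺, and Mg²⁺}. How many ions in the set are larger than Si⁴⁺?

Isoelectronic series (10 e⁻ each). Size is set by nuclear charge: more protons means a smaller ion. Si⁴⁺ (Z=14), Al³⁺ (Z=13), Mg²⁺ (Z=12), Na⁺ (Z=11), F⁻ (Z=9), N³⁻ (Z=7).
Ordering all of them (including Si⁴⁺) by radius gives Si⁴⁺ < Al³⁺ < Mg²⁺ < Na⁺ < F⁻ < N³⁻. Count: 5.

5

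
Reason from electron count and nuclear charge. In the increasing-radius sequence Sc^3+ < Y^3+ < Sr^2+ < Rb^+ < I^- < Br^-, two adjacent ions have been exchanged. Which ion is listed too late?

Check each adjacent pair. I^- and Br^- are reversed: both in group 17 with the same charge; Br^- (period 4) has the smaller radius. No other neighbouring pair contradicts the periodic trends, so Br^- is the ion listed too late.

Br^-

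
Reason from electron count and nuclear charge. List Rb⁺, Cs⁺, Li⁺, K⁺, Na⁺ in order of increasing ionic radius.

Li⁺ < Na⁺ < K⁺ < Rb⁺ < Cs⁺

These ions sit in one column with identical charge. Each step down the periodic table adds a principal shell, increasing the radius.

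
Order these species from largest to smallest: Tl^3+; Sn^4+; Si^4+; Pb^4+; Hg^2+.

Hg^2+ > Tl^3+ > Pb^4+ > Sn^4+ > Si^4+

Si^4+ (Z=14, 10 e⁻), Sn^4+ (Z=50, 46 e⁻), Pb^4+ (Z=82, 78 e⁻), Tl^3+ (Z=81, 78 e⁻), Hg^2+ (Z=80, 78 e⁻). Si^4+ < Sn^4+ (same group, period 3 vs 5); Sn^4+ < Pb^4+ (same group, 1 shell fewer); Pb^4+ < Tl^3+ (both 78 e⁻, Z=82>81); Tl^3+ < Hg^2+ (both 78 e⁻, Z=81>80).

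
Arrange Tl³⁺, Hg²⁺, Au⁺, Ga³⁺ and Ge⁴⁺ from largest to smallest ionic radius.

Au⁺ > Hg²⁺ > Tl³⁺ > Ga³⁺ > Ge⁴⁺

Electron counts and nuclear charges: Ge⁴⁺: 28 e⁻, Z=32, Ga³⁺: 28 e⁻, Z=31, Tl³⁺: 78 e⁻, Z=81, Hg²⁺: 78 e⁻, Z=80, Au⁺: 78 e⁻, Z=79. Ge⁴⁺ < Ga³⁺ (both 28 e⁻, Z=32>31); Ga³⁺ < Tl³⁺ (same group, 2 shells fewer); Tl³⁺ < Hg²⁺ (both 78 e⁻, Z=81>80); Hg²⁺ < Au⁺ (isoelectronic, higher Z=80 is smaller).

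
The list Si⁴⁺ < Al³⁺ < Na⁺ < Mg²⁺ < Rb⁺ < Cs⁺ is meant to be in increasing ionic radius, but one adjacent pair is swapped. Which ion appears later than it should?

Mg²⁺

Check each adjacent pair. Na⁺ and Mg²⁺ are reversed: Mg²⁺ and Na⁺ share 10 electrons; the higher nuclear charge on Mg (Z=12) contracts it more, so Mg²⁺ < Na⁺. No other neighbouring pair contradicts the periodic trends, so Mg²⁺ is the ion listed too late.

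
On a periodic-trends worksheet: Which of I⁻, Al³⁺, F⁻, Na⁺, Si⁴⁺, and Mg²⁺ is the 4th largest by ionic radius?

Electron counts and nuclear charges: Si⁴⁺ has 10 e⁻ (Z=14), Al³⁺ has 10 e⁻ (Z=13), Mg²⁺ has 10 e⁻ (Z=12), Na⁺ has 10 e⁻ (Z=11), F⁻ has 10 e⁻ (Z=9), I⁻ has 54 e⁻ (Z=53). Si⁴⁺ < Al³⁺ (isoelectronic, higher Z=14 is smaller); Al³⁺ < Mg²⁺ (isoelectronic, higher Z=13 is smaller); Mg²⁺ < Na⁺ (both 10 e⁻, Z=12>11); Na⁺ < F⁻ (isoelectronic, higher Z=11 is smaller); F⁻ < I⁻ (same group, period 2 vs 5).
So the order is Si⁴⁺ < Al³⁺ < Mg²⁺ < Na⁺ < F⁻ < I⁻; the 4th-largest ion is Mg²⁺.

Mg²⁺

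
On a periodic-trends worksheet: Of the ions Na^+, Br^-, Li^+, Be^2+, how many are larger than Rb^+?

1

Be^2+ (Z=4, 2 e⁻), Li^+ (Z=3, 2 e⁻), Na^+ (Z=11, 10 e⁻), Rb^+ (Z=37, 36 e⁻), Br^- (Z=35, 36 e⁻). Be^2+ < Li^+ (both 2 e⁻, Z=4>3); Li^+ < Na^+ (same group, 1 shell fewer); Na^+ < Rb^+ (same group, period 3 vs 5); Rb^+ < Br^- (both 36 e⁻, Z=37>35).
Relative to Rb^+, the ions that are larger are Br^-. Count: 1.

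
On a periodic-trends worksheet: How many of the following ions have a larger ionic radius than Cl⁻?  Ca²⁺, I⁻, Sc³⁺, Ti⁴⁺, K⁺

1

Electron counts and nuclear charges: Ti⁴⁺ has 18 e⁻ (Z=22), Sc³⁺ has 18 e⁻ (Z=21), Ca²⁺ has 18 e⁻ (Z=20), K⁺ has 18 e⁻ (Z=19), Cl⁻ has 18 e⁻ (Z=17), I⁻ has 54 e⁻ (Z=53). Ti⁴⁺ < Sc³⁺ (both 18 e⁻, Z=22>21); Sc³⁺ < Ca²⁺ (both 18 e⁻, Z=21>20); Ca²⁺ < K⁺ (isoelectronic, higher Z=20 is smaller); K⁺ < Cl⁻ (isoelectronic, higher Z=19 is smaller); Cl⁻ < I⁻ (same group, period 3 vs 5).
Relative to Cl⁻, the ions that are larger are I⁻. That's 1.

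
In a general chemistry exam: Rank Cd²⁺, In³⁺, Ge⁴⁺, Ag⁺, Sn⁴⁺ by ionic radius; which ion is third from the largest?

In³⁺

First list Z and electron count for each: Ge⁴⁺: 28 e⁻, Z=32, Sn⁴⁺: 46 e⁻, Z=50, In³⁺: 46 e⁻, Z=49, Cd²⁺: 46 e⁻, Z=48, Ag⁺: 46 e⁻, Z=47. Ge⁴⁺ < Sn⁴⁺ (same group, 1 shell fewer); Sn⁴⁺ < In³⁺ (isoelectronic, higher Z=50 is smaller); In³⁺ < Cd²⁺ (isoelectronic, higher Z=49 is smaller); Cd²⁺ < Ag⁺ (isoelectronic, higher Z=48 is smaller).
Ordering: Ge⁴⁺ < Sn⁴⁺ < In³⁺ < Cd²⁺ < Ag⁺. The third largest is In³⁺.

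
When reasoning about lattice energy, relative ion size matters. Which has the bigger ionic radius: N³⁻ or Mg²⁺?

N³⁻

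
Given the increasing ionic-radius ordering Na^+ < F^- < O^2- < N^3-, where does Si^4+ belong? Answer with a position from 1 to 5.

1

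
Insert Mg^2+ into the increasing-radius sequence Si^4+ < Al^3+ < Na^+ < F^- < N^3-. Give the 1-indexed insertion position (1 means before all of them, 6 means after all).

These species are isoelectronic with 10 electrons. The only difference is the number of protons: Si^4+ (Z=14), Al^3+ (Z=13), Mg^2+ (Z=12), Na^+ (Z=11), F^- (Z=9), N^3- (Z=7). The strongest nuclear pull (Si^4+) gives the smallest ion.
Putting Mg^2+ in gives Si^4+ < Al^3+ < Mg^2+ < Na^+ < F^- < N^3-; it lands at slot 3.

3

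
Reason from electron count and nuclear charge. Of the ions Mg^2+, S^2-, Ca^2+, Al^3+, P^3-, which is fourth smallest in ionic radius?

S^2-

Al^3+ (Z=13, 10 e⁻), Mg^2+ (Z=12, 10 e⁻), Ca^2+ (Z=20, 18 e⁻), S^2- (Z=16, 18 e⁻), P^3- (Z=15, 18 e⁻). Al^3+ < Mg^2+ (both 10 e⁻, Z=13>12); Mg^2+ < Ca^2+ (same group, period 3 vs 4); Ca^2+ < S^2- (isoelectronic, higher Z=20 is smaller); S^2- < P^3- (isoelectronic, higher Z=16 is smaller).
That gives Al^3+ < Mg^2+ < Ca^2+ < S^2- < P^3-. From the smallest end, number 4 is S^2-.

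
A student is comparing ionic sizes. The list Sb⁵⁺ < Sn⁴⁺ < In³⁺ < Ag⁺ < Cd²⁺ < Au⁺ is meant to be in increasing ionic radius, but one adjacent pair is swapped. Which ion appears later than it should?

Cd²⁺

Compare adjacent ions: they are isoelectronic (46 e⁻) and Cd has more protons than Ag (48 vs 47), making Cd²⁺ smaller — yet in this increasing list Ag⁺ sits before Cd²⁺. Nothing else is reversed, so Cd²⁺ should move one place to the left.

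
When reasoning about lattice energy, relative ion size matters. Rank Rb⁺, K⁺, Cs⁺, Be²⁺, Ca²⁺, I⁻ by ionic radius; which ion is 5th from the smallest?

Cs⁺

Electron counts and nuclear charges: Be²⁺ (Z=4, 2 e⁻), Ca²⁺ (Z=20, 18 e⁻), K⁺ (Z=19, 18 e⁻), Rb⁺ (Z=37, 36 e⁻), Cs⁺ (Z=55, 54 e⁻), I⁻ (Z=53, 54 e⁻). Be²⁺ < Ca²⁺ (same group, period 2 vs 4); Ca²⁺ < K⁺ (isoelectronic, higher Z=20 is smaller); K⁺ < Rb⁺ (same group, period 4 vs 5); Rb⁺ < Cs⁺ (same group, 1 shell fewer); Cs⁺ < I⁻ (isoelectronic, higher Z=55 is smaller).
Full ascending order: Be²⁺ < Ca²⁺ < K⁺ < Rb⁺ < Cs⁺ < I⁻. Counting from the smallest, position 5 is Cs⁺.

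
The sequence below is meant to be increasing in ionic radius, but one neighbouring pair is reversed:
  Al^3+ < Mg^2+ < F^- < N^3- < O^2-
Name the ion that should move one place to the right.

N^3-

Compare adjacent ions: they are isoelectronic (10 e⁻) and O has more protons than N (8 vs 7), making O^2- smaller — yet in this increasing list N^3- sits before O^2-. Nothing else is reversed, so N^3- should move one place to the right.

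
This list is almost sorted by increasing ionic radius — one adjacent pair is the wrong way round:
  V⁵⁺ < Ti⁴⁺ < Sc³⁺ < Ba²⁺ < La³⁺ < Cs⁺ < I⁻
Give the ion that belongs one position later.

Scanning neighbour by neighbour, only Ba²⁺/La³⁺ violates a trend: La³⁺ and Ba²⁺ share 54 electrons; the higher nuclear charge on La (Z=57) contracts it more, so La³⁺ < Ba²⁺. That makes Ba²⁺ the one sitting a position early relative to where it belongs.

Ba²⁺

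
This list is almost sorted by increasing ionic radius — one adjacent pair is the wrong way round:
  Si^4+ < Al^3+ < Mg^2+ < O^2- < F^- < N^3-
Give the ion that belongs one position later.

The pair O^2-, F^- is the wrong way round — they are isoelectronic (10 e⁻) and F has more protons than O (9 vs 8), making F^- smaller. All other adjacent pairs agree with periodic trends, so O^2- is the misplaced ion.

O^2-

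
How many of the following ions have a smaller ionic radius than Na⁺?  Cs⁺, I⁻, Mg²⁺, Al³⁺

2

Work out protons and electrons: Al³⁺ has 10 e⁻ (Z=13), Mg²⁺ has 10 e⁻ (Z=12), Na⁺ has 10 e⁻ (Z=11), Cs⁺ has 54 e⁻ (Z=55), I⁻ has 54 e⁻ (Z=53). Al³⁺ < Mg²⁺ (both 10 e⁻, Z=13>12); Mg²⁺ < Na⁺ (both 10 e⁻, Z=12>11); Na⁺ < Cs⁺ (same group, period 3 vs 6); Cs⁺ < I⁻ (isoelectronic, higher Z=55 is smaller).
Ordering all of them (including Na⁺) by radius gives Al³⁺ < Mg²⁺ < Na⁺ < Cs⁺ < I⁻. Count: 2.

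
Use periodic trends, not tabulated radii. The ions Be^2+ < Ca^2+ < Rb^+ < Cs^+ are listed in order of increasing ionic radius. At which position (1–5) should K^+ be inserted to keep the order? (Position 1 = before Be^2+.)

Work out protons and electrons: Be^2+ has 2 e⁻ (Z=4), Ca^2+ has 18 e⁻ (Z=20), K^+ has 18 e⁻ (Z=19), Rb^+ has 36 e⁻ (Z=37), Cs^+ has 54 e⁻ (Z=55). Be^2+ < Ca^2+ (same group, period 2 vs 4); Ca^2+ < K^+ (both 18 e⁻, Z=20>19); K^+ < Rb^+ (same group, period 4 vs 5); Rb^+ < Cs^+ (same group, 1 shell fewer).
With K^+ included the full order is Be^2+ < Ca^2+ < K^+ < Rb^+ < Cs^+, so it takes position 3.

3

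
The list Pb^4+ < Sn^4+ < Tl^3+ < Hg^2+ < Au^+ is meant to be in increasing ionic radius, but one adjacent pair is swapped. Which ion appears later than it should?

Sn^4+

The pair Pb^4+, Sn^4+ is the wrong way round — same group and charge — period 5 sits above period 6, so Sn^4+ is smaller. All other adjacent pairs agree with periodic trends, so Sn^4+ is the misplaced ion.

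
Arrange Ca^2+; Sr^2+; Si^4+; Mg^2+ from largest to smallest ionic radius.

Sr^2+ > Ca^2+ > Mg^2+ > Si^4+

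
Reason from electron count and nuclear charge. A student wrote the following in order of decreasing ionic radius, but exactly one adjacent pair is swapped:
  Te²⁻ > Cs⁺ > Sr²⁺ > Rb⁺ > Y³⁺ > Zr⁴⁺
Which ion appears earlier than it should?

Sr²⁺

Compare adjacent ions: both have 36 electrons but Z(Sr)=38 > Z(Rb)=37, so Sr²⁺ should be the smaller of the two — yet in this decreasing list Sr²⁺ sits before Rb⁺. Nothing else is reversed, so Sr²⁺ should move one place to the right.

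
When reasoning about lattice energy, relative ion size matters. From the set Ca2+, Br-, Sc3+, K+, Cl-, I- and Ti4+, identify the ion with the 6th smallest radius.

Tabulating Z and e⁻: Ti4+ has 18 e⁻ (Z=22), Sc3+ has 18 e⁻ (Z=21), Ca2+ has 18 e⁻ (Z=20), K+ has 18 e⁻ (Z=19), Cl- has 18 e⁻ (Z=17), Br- has 36 e⁻ (Z=35), I- has 54 e⁻ (Z=53). Ti4+ < Sc3+ (both 18 e⁻, Z=22>21); Sc3+ < Ca2+ (isoelectronic, higher Z=21 is smaller); Ca2+ < K+ (isoelectronic, higher Z=20 is smaller); K+ < Cl- (isoelectronic, higher Z=19 is smaller); Cl- < Br- (same group, 1 shell fewer); Br- < I- (same group, period 4 vs 5).
Ordering: Ti4+ < Sc3+ < Ca2+ < K+ < Cl- < Br- < I-. The 6th smallest is Br-.

Br-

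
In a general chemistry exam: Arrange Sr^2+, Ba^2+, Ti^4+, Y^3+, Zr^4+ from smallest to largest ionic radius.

Ti^4+ < Zr^4+ < Y^3+ < Sr^2+ < Ba^2+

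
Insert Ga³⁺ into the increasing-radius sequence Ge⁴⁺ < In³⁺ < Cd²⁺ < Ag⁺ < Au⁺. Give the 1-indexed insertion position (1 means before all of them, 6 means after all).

2

Electron counts and nuclear charges: Ge⁴⁺: 28 e⁻, Z=32, Ga³⁺: 28 e⁻, Z=31, In³⁺: 46 e⁻, Z=49, Cd²⁺: 46 e⁻, Z=48, Ag⁺: 46 e⁻, Z=47, Au⁺: 78 e⁻, Z=79. Ge⁴⁺ < Ga³⁺ (both 28 e⁻, Z=32>31); Ga³⁺ < In³⁺ (same group, period 4 vs 5); In³⁺ < Cd²⁺ (both 46 e⁻, Z=49>48); Cd²⁺ < Ag⁺ (both 46 e⁻, Z=48>47); Ag⁺ < Au⁺ (same group, period 5 vs 6).
Putting Ga³⁺ in gives Ge⁴⁺ < Ga³⁺ < In³⁺ < Cd²⁺ < Ag⁺ < Au⁺; it lands at slot 2.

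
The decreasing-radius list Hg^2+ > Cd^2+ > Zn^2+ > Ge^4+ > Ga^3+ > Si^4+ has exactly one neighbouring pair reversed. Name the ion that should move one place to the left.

Ga^3+

Check each adjacent pair. Ge^4+ and Ga^3+ are reversed: Ge^4+ and Ga^3+ share 28 electrons; the higher nuclear charge on Ge (Z=32) contracts it more, so Ge^4+ < Ga^3+. No other neighbouring pair contradicts the periodic trends, so Ga^3+ is the ion listed too late.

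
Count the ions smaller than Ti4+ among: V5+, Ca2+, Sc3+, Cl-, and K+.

These species are isoelectronic with 18 electrons. The only difference is the number of protons: V5+ (Z=23), Ti4+ (Z=22), Sc3+ (Z=21), Ca2+ (Z=20), K+ (Z=19), Cl- (Z=17). The strongest nuclear pull (V5+) gives the smallest ion.
Overall: V5+ < Ti4+ < Sc3+ < Ca2+ < K+ < Cl-. Ti4+ has 1 below it and 4 above. Count: 1.

1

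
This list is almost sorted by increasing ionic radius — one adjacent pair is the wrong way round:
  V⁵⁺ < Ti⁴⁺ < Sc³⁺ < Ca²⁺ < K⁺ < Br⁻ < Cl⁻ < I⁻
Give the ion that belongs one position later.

Br⁻

Check each adjacent pair. Br⁻ and Cl⁻ are reversed: both in group 17 with the same charge; Cl⁻ (period 3) has the smaller radius. No other neighbouring pair contradicts the periodic trends, so Br⁻ is the ion listed too early.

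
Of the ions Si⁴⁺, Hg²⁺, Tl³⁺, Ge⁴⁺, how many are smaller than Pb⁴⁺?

Work out protons and electrons: Si⁴⁺: 10 e⁻, Z=14, Ge⁴⁺: 28 e⁻, Z=32, Pb⁴⁺: 78 e⁻, Z=82, Tl³⁺: 78 e⁻, Z=81, Hg²⁺: 78 e⁻, Z=80. Si⁴⁺ < Ge⁴⁺ (same group, period 3 vs 4); Ge⁴⁺ < Pb⁴⁺ (same group, 2 shells fewer); Pb⁴⁺ < Tl³⁺ (both 78 e⁻, Z=82>81); Tl³⁺ < Hg²⁺ (isoelectronic, higher Z=81 is smaller).
Ordering all of them (including Pb⁴⁺) by radius gives Si⁴⁺ < Ge⁴⁺ < Pb⁴⁺ < Tl³⁺ < Hg²⁺. Count: 2.

2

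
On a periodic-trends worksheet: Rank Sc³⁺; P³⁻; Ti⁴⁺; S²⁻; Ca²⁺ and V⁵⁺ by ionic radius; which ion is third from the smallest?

Sc³⁺

Isoelectronic series (18 e⁻ each). Size is set by nuclear charge: more protons means a smaller ion. V⁵⁺ (Z=23), Ti⁴⁺ (Z=22), Sc³⁺ (Z=21), Ca²⁺ (Z=20), S²⁻ (Z=16), P³⁻ (Z=15).
Ordering: V⁵⁺ < Ti⁴⁺ < Sc³⁺ < Ca²⁺ < S²⁻ < P³⁻. The third smallest is Sc³⁺.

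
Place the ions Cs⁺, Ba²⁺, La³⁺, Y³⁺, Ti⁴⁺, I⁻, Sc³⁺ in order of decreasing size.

I⁻ > Cs⁺ > Ba²⁺ > La³⁺ > Y³⁺ > Sc³⁺ > Ti⁴⁺

Work out protons and electrons: Ti⁴⁺ has 18 e⁻ (Z=22), Sc³⁺ has 18 e⁻ (Z=21), Y³⁺ has 36 e⁻ (Z=39), La³⁺ has 54 e⁻ (Z=57), Ba²⁺ has 54 e⁻ (Z=56), Cs⁺ has 54 e⁻ (Z=55), I⁻ has 54 e⁻ (Z=53). Ti⁴⁺ < Sc³⁺ (isoelectronic, higher Z=22 is smaller); Sc³⁺ < Y³⁺ (same group, period 4 vs 5); Y³⁺ < La³⁺ (same group, period 5 vs 6); La³⁺ < Ba²⁺ (isoelectronic, higher Z=57 is smaller); Ba²⁺ < Cs⁺ (isoelectronic, higher Z=56 is smaller); Cs⁺ < I⁻ (both 54 e⁻, Z=55>53).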